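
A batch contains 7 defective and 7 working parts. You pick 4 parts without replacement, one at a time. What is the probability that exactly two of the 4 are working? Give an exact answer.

One ordering (working drawn first) has probability 7/14 × 6/13 × 7/12 × 6/11 = 1764/24024 = 21/286.
There are C(4,2) = 6 such orderings, each equally likely, so P = 6 × 21/286 = 63/143.

63/143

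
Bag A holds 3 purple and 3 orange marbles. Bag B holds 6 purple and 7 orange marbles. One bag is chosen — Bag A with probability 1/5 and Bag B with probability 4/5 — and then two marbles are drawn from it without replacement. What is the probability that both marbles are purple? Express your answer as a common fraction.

63/325

From Bag A: P(both purple) = (3/6)(2/5) = 1/5.
From Bag B: P(both purple) = (6/13)(5/12) = 5/26.
Total probability = (1/5)(1/5) + (4/5)(5/26) = 63/325.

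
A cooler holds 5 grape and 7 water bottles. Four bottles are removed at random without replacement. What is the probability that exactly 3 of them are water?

35/99

One ordering (water drawn first) has probability 7/12 × 6/11 × 5/10 × 5/9 = 1050/11880 = 35/396.
There are C(4,3) = 4 such orderings, each equally likely, so P = 4 × 35/396 = 35/99.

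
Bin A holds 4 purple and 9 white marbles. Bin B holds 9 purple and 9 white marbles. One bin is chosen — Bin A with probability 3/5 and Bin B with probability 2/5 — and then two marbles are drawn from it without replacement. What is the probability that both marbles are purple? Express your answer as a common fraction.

From Bin A: P(both purple) = (4/13)(3/12) = 1/13.
From Bin B: P(both purple) = (9/18)(8/17) = 4/17.
Total probability = (3/5)(1/13) + (2/5)(4/17) = 31/221.

31/221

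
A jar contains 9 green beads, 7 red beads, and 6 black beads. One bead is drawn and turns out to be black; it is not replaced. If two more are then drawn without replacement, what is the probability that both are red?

1/10

After the first draw, 7 of the remaining 21 beads are red.
P = 7/21 × 6/20 = 42/420 = 1/10.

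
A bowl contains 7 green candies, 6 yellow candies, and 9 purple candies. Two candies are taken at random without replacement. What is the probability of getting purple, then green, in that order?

Chain rule:
P = 9/22 × 7/21 = 63/462 = 3/22.

3/22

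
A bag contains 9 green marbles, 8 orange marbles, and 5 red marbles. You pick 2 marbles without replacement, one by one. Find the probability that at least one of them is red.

95/231

P(no red) = 17/22 × 16/21 = 272/462 = 136/231.
P(at least one) = 1 − 136/231 = 95/231.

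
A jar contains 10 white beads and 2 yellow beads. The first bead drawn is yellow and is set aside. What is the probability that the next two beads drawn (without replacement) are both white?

After the first draw, 10 of the remaining 11 beads are white.
P = 10/11 × 9/10 = 90/110 = 9/11.

9/11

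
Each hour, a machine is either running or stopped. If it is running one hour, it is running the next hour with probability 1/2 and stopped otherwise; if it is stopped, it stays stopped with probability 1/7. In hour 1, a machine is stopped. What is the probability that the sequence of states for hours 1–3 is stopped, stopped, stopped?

1/49

Hour 1 is given. For each transition, use the conditional probability from the current state:
P(stopped | stopped) = 1/7; P(stopped | stopped) = 1/7.
P = 1/7 × 1/7 = 1/49.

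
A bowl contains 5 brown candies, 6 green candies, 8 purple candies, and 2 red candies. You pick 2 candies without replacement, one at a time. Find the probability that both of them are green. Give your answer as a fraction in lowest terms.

1/14

P(all green) = 6/21 × 5/20 = 30/420 = 1/14.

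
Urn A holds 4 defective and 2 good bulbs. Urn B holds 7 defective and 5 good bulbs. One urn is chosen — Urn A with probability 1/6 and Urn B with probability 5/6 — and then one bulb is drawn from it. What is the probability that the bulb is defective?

43/72

From Urn A: P(defective) = 4/6.
From Urn B: P(defective) = 7/12.
Total probability = (1/6)(4/6) + (5/6)(7/12) = 43/72.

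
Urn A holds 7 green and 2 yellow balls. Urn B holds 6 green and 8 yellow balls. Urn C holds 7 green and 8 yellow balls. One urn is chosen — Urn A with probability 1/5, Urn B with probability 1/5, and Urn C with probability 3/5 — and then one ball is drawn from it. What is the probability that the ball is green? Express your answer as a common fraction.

821/1575

From Urn A: P(green) = 7/9.
From Urn B: P(green) = 6/14.
From Urn C: P(green) = 7/15.
Total probability = (1/5)(7/9) + (1/5)(6/14) + (3/5)(7/15) = 821/1575.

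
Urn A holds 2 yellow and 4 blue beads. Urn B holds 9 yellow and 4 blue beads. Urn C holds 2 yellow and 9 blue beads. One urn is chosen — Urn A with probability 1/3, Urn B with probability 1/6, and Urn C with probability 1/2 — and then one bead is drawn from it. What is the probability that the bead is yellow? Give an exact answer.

From Urn A: P(yellow) = 2/6.
From Urn B: P(yellow) = 9/13.
From Urn C: P(yellow) = 2/11.
Total probability = (1/3)(2/6) + (1/6)(9/13) + (1/2)(2/11) = 817/2574.

817/2574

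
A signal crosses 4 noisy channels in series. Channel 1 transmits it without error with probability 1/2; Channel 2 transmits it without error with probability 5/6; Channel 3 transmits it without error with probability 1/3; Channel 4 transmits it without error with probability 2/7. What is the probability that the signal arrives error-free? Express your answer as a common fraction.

5/126

The events are sequential, so multiply the conditional probabilities:
P = 1/2 × 5/6 × 1/3 × 2/7 = 10/252 = 5/126.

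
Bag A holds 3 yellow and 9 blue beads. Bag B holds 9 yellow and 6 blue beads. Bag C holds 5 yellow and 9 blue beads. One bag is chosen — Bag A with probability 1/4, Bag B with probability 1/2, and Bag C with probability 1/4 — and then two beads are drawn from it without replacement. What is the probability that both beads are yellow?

From Bag A: P(both yellow) = (3/12)(2/11) = 1/22.
From Bag B: P(both yellow) = (9/15)(8/14) = 12/35.
From Bag C: P(both yellow) = (5/14)(4/13) = 10/91.
Total probability = (1/4)(1/22) + (1/2)(12/35) + (1/4)(10/91) = 8419/40040.

8419/40040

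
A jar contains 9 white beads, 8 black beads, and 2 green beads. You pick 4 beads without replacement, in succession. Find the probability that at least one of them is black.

591/646

P(no black) = 11/19 × 10/18 × 9/17 × 8/16 = 7920/93024 = 55/646.
P(at least one) = 1 − 55/646 = 591/646.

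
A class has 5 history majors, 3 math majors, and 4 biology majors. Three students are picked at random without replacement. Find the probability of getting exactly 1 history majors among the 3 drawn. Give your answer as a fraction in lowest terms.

21/44

One ordering (a history major drawn first) has probability 5/12 × 7/11 × 6/10 = 210/1320 = 7/44.
There are C(3,1) = 3 such orderings, each equally likely, so P = 3 × 7/44 = 21/44.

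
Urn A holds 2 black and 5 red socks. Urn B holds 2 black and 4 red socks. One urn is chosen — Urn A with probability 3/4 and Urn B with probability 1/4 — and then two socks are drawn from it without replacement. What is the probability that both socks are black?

From Urn A: P(both black) = (2/7)(1/6) = 1/21.
From Urn B: P(both black) = (2/6)(1/5) = 1/15.
Total probability = (3/4)(1/21) + (1/4)(1/15) = 11/210.

11/210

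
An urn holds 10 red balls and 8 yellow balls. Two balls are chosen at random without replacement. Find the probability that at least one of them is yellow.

12/17

P(no yellow) = 10/18 × 9/17 = 90/306 = 5/17.
P(at least one) = 1 − 5/17 = 12/17.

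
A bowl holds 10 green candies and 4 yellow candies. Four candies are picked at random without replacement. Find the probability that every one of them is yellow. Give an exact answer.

1/1001

P = 4/14 × 3/13 × 2/12 × 1/11 = 24/24024 = 1/1001.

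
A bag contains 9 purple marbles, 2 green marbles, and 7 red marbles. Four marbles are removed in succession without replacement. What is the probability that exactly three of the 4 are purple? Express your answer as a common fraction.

One ordering (purple drawn first) has probability 9/18 × 8/17 × 7/16 × 9/15 = 4536/73440 = 21/340.
There are C(4,3) = 4 such orderings, each equally likely, so P = 4 × 21/340 = 21/85.

21/85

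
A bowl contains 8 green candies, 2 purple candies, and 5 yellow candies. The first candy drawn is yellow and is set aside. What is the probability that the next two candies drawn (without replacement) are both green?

4/13

After the first draw, 8 of the remaining 14 candies are green.
P = 8/14 × 7/13 = 56/182 = 4/13.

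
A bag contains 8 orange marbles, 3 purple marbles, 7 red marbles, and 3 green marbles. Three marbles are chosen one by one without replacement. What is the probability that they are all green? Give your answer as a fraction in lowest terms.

P(all green) = 3/21 × 2/20 × 1/19 = 6/7980 = 1/1330.

1/1330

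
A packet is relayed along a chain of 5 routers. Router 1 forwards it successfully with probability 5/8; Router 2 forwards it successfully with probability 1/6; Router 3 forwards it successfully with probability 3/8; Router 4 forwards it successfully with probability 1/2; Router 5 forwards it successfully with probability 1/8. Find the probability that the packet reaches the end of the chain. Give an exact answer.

5/2048

The events are sequential, so multiply the conditional probabilities:
P = 5/8 × 1/6 × 3/8 × 1/2 × 1/8 = 15/6144 = 5/2048.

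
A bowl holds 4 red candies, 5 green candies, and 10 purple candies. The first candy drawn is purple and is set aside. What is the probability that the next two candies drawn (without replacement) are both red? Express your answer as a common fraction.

2/51

With the first candy removed, 4 red remain out of 18.
P = 4/18 × 3/17 = 12/306 = 2/51.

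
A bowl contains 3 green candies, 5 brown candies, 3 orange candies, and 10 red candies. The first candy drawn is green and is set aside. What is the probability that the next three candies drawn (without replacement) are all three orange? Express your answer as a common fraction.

With the first candy removed, 3 orange remain out of 20.
P = 3/20 × 2/19 × 1/18 = 6/6840 = 1/1140.

1/1140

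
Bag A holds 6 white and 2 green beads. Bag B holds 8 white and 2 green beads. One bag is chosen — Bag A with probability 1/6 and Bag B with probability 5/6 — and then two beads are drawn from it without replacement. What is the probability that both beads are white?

From Bag A: P(both white) = (6/8)(5/7) = 15/28.
From Bag B: P(both white) = (8/10)(7/9) = 28/45.
Total probability = (1/6)(15/28) + (5/6)(28/45) = 919/1512.

919/1512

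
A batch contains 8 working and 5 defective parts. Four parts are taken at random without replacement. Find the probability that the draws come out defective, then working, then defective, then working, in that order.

28/429

Multiply the probability of each draw given the previous ones:
P = 5/13 × 8/12 × 4/11 × 7/10 = 1120/17160 = 28/429.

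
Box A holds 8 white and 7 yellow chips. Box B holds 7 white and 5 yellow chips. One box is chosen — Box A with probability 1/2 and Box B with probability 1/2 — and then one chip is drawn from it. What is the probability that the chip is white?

From Box A: P(white) = 8/15.
From Box B: P(white) = 7/12.
Total probability = (1/2)(8/15) + (1/2)(7/12) = 67/120.

67/120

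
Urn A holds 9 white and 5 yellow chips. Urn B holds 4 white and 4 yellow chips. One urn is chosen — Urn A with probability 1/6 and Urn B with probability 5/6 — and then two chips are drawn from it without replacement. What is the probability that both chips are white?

89/364

From Urn A: P(both white) = (9/14)(8/13) = 36/91.
From Urn B: P(both white) = (4/8)(3/7) = 3/14.
Total probability = (1/6)(36/91) + (5/6)(3/14) = 89/364.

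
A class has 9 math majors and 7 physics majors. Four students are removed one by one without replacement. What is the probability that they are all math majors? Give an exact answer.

P(every draw is a math major) = 9/16 × 8/15 × 7/14 × 6/13 = 3024/43680 = 9/130.

9/130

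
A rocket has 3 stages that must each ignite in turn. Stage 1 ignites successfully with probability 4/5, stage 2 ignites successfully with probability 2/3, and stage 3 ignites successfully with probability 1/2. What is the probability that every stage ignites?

The events are sequential, so multiply the conditional probabilities:
P = 4/5 × 2/3 × 1/2 = 8/30 = 4/15.

4/15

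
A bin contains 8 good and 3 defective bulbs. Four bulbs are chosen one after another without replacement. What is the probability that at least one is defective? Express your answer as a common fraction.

26/33

P(no defective) = 8/11 × 7/10 × 6/9 × 5/8 = 1680/7920 = 7/33.
P(at least one) = 1 − 7/33 = 26/33.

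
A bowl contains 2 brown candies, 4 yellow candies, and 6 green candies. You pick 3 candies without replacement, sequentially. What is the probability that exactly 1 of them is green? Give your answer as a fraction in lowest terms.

One ordering (green drawn first) has probability 6/12 × 6/11 × 5/10 = 180/1320 = 3/22.
There are C(3,1) = 3 such orderings, each equally likely, so P = 3 × 3/22 = 9/22.

9/22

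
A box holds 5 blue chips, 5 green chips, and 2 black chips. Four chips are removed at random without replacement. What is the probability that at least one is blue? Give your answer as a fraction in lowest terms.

92/99

P(no blue) = 7/12 × 6/11 × 5/10 × 4/9 = 840/11880 = 7/99.
P(at least one) = 1 − 7/99 = 92/99.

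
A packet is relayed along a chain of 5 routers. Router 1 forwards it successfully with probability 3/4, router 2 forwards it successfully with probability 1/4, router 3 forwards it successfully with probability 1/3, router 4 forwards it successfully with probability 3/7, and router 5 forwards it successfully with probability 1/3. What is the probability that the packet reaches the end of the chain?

Each stage is reached only if all earlier stages succeed, so
P = 3/4 × 1/4 × 1/3 × 3/7 × 1/3 = 9/1008 = 1/112.

1/112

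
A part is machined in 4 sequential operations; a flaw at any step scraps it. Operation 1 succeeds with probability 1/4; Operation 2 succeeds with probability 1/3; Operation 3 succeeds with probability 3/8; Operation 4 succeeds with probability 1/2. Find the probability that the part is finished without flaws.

The events are sequential, so multiply the conditional probabilities:
P = 1/4 × 1/3 × 3/8 × 1/2 = 3/192 = 1/64.

1/64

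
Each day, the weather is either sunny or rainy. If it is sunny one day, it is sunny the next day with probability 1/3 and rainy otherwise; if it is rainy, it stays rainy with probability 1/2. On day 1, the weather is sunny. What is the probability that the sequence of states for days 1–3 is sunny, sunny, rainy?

Day 1 is given. For each transition, use the conditional probability from the current state:
P(sunny | sunny) = 1/3; P(rainy | sunny) = 2/3.
P = 1/3 × 2/3 = 2/9.

2/9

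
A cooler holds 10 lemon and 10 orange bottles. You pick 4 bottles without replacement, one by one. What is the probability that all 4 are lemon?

14/323

P = 10/20 × 9/19 × 8/18 × 7/17 = 5040/116280 = 14/323.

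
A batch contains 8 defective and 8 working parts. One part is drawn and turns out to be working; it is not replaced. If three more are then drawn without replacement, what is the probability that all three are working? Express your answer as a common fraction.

1/13

After the first draw, 7 of the remaining 15 parts are working.
P = 7/15 × 6/14 × 5/13 = 210/2730 = 1/13.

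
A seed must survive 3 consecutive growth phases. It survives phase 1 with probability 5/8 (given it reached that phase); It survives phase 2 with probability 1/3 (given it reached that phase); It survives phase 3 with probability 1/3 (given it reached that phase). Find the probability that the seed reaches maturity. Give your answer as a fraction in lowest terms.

The events are sequential, so multiply the conditional probabilities:
P = 5/8 × 1/3 × 1/3 = 5/72.

5/72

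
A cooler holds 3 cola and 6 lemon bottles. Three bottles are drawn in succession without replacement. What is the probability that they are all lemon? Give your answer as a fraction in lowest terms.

P = 6/9 × 5/8 × 4/7 = 120/504 = 5/21.

5/21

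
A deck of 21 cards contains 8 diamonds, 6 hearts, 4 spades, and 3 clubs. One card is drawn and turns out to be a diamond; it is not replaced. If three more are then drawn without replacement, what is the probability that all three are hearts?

With the first card removed, 6 hearts remain out of 20.
P = 6/20 × 5/19 × 4/18 = 120/6840 = 1/57.

1/57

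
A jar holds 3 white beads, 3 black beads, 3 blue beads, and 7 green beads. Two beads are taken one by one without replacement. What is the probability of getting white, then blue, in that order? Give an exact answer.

3/80

Multiply the probability of each draw given the previous ones:
P = 3/16 × 3/15 = 9/240 = 3/80.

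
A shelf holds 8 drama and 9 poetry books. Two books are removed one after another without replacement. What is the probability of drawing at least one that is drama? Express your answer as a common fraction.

P(no drama) = 9/17 × 8/16 = 72/272 = 9/34.
P(at least one) = 1 − 9/34 = 25/34.

25/34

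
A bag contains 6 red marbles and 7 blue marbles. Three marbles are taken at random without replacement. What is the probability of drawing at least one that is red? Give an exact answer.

P(no red) = 7/13 × 6/12 × 5/11 = 210/1716 = 35/286.
P(at least one) = 1 − 35/286 = 251/286.

251/286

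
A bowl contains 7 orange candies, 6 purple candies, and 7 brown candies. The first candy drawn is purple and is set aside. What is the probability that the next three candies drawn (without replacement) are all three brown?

After the first draw, 7 of the remaining 19 candies are brown.
P = 7/19 × 6/18 × 5/17 = 210/5814 = 35/969.

35/969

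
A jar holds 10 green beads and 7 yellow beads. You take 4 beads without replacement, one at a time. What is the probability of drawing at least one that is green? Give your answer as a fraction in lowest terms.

P(no green) = 7/17 × 6/16 × 5/15 × 4/14 = 840/57120 = 1/68.
P(at least one) = 1 − 1/68 = 67/68.

67/68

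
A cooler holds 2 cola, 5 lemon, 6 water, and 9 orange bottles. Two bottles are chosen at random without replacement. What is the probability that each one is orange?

12/77

P(all orange) = 9/22 × 8/21 = 72/462 = 12/77.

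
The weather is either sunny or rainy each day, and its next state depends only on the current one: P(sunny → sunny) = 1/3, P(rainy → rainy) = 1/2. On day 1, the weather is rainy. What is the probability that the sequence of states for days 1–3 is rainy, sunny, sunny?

1/6

Day 1 is given. For each transition, use the conditional probability from the current state:
P(sunny | rainy) = 1/2; P(sunny | sunny) = 1/3.
P = 1/2 × 1/3 = 1/6.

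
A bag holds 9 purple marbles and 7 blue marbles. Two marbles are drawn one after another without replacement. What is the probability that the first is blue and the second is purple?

Each draw changes the counts, so multiply the conditional probabilities along the sequence:
P = 7/16 × 9/15 = 63/240 = 21/80.

21/80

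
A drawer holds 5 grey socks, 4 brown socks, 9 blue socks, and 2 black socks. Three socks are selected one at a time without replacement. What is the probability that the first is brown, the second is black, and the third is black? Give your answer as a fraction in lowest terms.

1/855

Chain rule:
P = 4/20 × 2/19 × 1/18 = 8/6840 = 1/855.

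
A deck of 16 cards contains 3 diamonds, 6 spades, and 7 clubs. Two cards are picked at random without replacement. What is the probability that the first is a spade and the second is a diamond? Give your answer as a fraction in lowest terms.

Chain rule:
P = 6/16 × 3/15 = 18/240 = 3/40.

3/40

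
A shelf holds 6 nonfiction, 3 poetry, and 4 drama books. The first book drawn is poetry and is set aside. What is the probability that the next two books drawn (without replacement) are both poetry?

1/66

With the first book removed, 2 poetry remain out of 12.
P = 2/12 × 1/11 = 2/132 = 1/66.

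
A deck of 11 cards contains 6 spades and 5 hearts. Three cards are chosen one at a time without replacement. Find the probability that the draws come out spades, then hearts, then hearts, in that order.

4/33

Chain rule:
P = 6/11 × 5/10 × 4/9 = 120/990 = 4/33.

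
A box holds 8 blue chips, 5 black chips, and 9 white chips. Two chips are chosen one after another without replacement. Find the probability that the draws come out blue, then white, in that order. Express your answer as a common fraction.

12/77

Chain rule:
P = 8/22 × 9/21 = 72/462 = 12/77.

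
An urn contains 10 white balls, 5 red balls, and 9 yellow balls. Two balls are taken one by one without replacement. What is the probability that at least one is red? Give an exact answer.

P(no red) = 19/24 × 18/23 = 342/552 = 57/92.
P(at least one) = 1 − 57/92 = 35/92.

35/92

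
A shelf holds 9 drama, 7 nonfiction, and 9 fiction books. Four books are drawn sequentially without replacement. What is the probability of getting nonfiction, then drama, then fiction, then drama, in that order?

Each draw changes the counts, so multiply the conditional probabilities along the sequence:
P = 7/25 × 9/24 × 9/23 × 8/22 = 4536/303600 = 189/12650.

189/12650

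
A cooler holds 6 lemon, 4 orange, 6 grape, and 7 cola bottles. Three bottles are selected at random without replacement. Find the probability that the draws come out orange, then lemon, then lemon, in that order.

Multiply the probability of each draw given the previous ones:
P = 4/23 × 6/22 × 5/21 = 120/10626 = 20/1771.

20/1771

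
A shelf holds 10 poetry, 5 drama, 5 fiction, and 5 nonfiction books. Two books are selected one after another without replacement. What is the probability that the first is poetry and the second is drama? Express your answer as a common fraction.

1/12

Multiply the probability of each draw given the previous ones:
P = 10/25 × 5/24 = 50/600 = 1/12.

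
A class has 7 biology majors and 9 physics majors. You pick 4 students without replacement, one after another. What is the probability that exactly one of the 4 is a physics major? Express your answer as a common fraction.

9/52

One ordering (a physics major drawn first) has probability 9/16 × 7/15 × 6/14 × 5/13 = 1890/43680 = 9/208.
There are C(4,1) = 4 such orderings, each equally likely, so P = 4 × 9/208 = 9/52.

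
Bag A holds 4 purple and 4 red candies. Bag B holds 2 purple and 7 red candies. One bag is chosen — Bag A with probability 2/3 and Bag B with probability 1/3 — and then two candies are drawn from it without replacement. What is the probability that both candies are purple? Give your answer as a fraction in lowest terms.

115/756

From Bag A: P(both purple) = (4/8)(3/7) = 3/14.
From Bag B: P(both purple) = (2/9)(1/8) = 1/36.
Total probability = (2/3)(3/14) + (1/3)(1/36) = 115/756.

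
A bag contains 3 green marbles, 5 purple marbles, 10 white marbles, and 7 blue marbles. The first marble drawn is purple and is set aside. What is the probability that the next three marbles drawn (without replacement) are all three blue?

35/2024

After the first draw, 7 of the remaining 24 marbles are blue.
P = 7/24 × 6/23 × 5/22 = 210/12144 = 35/2024.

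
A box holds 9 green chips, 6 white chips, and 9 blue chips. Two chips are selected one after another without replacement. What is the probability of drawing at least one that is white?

P(no white) = 18/24 × 17/23 = 306/552 = 51/92.
P(at least one) = 1 − 51/92 = 41/92.

41/92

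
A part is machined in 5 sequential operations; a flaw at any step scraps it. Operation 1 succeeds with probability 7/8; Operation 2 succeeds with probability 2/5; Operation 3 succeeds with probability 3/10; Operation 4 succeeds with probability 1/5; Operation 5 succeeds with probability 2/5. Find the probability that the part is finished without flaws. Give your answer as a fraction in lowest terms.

Multiplying along the chain,
P = 7/8 × 2/5 × 3/10 × 1/5 × 2/5 = 84/10000 = 21/2500.

21/2500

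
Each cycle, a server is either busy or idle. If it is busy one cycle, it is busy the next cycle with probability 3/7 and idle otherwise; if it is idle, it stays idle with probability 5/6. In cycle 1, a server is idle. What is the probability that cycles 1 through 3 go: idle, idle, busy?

5/36

Cycle 1 is given. For each transition, use the conditional probability from the current state:
P(idle | idle) = 5/6; P(busy | idle) = 1/6.
P = 5/6 × 1/6 = 5/36.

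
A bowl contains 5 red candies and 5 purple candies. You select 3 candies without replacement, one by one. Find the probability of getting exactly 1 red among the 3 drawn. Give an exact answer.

One ordering (red drawn first) has probability 5/10 × 5/9 × 4/8 = 100/720 = 5/36.
There are C(3,1) = 3 such orderings, each equally likely, so P = 3 × 5/36 = 5/12.

5/12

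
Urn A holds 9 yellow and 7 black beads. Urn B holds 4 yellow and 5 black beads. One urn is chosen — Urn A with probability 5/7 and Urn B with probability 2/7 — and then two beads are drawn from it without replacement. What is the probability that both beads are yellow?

11/42

From Urn A: P(both yellow) = (9/16)(8/15) = 3/10.
From Urn B: P(both yellow) = (4/9)(3/8) = 1/6.
Total probability = (5/7)(3/10) + (2/7)(1/6) = 11/42.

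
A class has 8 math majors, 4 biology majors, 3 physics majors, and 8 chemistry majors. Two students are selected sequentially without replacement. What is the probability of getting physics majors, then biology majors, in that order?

Multiply the probability of each draw given the previous ones:
P = 3/23 × 4/22 = 12/506 = 6/253.

6/253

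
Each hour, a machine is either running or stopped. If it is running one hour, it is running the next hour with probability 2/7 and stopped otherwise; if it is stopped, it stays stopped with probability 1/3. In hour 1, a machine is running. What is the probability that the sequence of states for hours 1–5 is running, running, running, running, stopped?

40/2401

Hour 1 is given. For each transition, use the conditional probability from the current state:
P(running | running) = 2/7; P(running | running) = 2/7; P(running | running) = 2/7; P(stopped | running) = 5/7.
P = 2/7 × 2/7 × 2/7 × 5/7 = 40/2401.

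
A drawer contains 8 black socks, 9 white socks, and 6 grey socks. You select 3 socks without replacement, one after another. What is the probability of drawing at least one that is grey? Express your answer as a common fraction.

1091/1771

P(no grey) = 17/23 × 16/22 × 15/21 = 4080/10626 = 680/1771.
P(at least one) = 1 − 680/1771 = 1091/1771.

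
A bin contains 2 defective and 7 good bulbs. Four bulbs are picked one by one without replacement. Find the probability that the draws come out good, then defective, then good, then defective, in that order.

1/36

Chain rule:
P = 7/9 × 2/8 × 6/7 × 1/6 = 84/3024 = 1/36.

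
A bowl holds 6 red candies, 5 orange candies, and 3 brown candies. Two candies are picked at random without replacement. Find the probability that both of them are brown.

P(every draw is brown) = 3/14 × 2/13 = 6/182 = 3/91.

3/91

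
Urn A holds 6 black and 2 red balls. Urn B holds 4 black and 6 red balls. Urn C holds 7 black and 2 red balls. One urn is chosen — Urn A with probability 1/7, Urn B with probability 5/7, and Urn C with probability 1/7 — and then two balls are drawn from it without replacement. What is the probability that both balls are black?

From Urn A: P(both black) = (6/8)(5/7) = 15/28.
From Urn B: P(both black) = (4/10)(3/9) = 2/15.
From Urn C: P(both black) = (7/9)(6/8) = 7/12.
Total probability = (1/7)(15/28) + (5/7)(2/15) + (1/7)(7/12) = 25/98.

25/98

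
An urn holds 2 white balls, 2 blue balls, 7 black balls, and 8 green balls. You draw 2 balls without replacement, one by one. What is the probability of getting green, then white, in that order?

Each draw changes the counts, so multiply the conditional probabilities along the sequence:
P = 8/19 × 2/18 = 16/342 = 8/171.

8/171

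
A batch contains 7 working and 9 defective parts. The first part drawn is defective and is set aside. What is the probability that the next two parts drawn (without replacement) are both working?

With the first part removed, 7 working remain out of 15.
P = 7/15 × 6/14 = 42/210 = 1/5.

1/5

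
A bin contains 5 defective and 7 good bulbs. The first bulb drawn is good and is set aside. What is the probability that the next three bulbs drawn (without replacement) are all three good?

With the first bulb removed, 6 good remain out of 11.
P = 6/11 × 5/10 × 4/9 = 120/990 = 4/33.

4/33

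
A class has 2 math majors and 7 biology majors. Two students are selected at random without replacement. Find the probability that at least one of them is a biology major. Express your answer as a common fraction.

35/36

P(no biology majors) = 2/9 × 1/8 = 2/72 = 1/36.
P(at least one) = 1 − 1/36 = 35/36.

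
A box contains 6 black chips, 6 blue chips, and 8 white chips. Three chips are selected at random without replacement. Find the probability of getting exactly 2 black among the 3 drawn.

7/38

One ordering (black drawn first) has probability 6/20 × 5/19 × 14/18 = 420/6840 = 7/114.
There are C(3,2) = 3 such orderings, each equally likely, so P = 3 × 7/114 = 7/38.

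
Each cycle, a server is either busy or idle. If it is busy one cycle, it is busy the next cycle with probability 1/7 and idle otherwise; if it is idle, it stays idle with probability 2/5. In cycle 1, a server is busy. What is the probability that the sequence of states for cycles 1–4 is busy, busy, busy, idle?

Cycle 1 is given. For each transition, use the conditional probability from the current state:
P(busy | busy) = 1/7; P(busy | busy) = 1/7; P(idle | busy) = 6/7.
P = 1/7 × 1/7 × 6/7 = 6/343.

6/343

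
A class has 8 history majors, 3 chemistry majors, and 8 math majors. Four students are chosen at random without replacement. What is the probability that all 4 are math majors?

P = 8/19 × 7/18 × 6/17 × 5/16 = 1680/93024 = 35/1938.

35/1938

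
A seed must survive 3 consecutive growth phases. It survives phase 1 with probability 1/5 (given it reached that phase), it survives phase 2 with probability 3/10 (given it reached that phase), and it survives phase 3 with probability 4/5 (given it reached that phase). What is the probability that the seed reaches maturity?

6/125

Each stage is reached only if all earlier stages succeed, so
P = 1/5 × 3/10 × 4/5 = 12/250 = 6/125.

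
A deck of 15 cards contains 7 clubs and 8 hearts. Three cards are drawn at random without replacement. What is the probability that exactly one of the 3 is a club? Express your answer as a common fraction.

One ordering (a club drawn first) has probability 7/15 × 8/14 × 7/13 = 392/2730 = 28/195.
There are C(3,1) = 3 such orderings, each equally likely, so P = 3 × 28/195 = 28/65.

28/65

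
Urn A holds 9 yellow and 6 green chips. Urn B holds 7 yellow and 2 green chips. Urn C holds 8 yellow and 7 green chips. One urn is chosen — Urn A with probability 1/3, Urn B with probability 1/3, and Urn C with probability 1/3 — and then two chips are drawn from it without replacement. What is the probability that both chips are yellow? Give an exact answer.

From Urn A: P(both yellow) = (9/15)(8/14) = 12/35.
From Urn B: P(both yellow) = (7/9)(6/8) = 7/12.
From Urn C: P(both yellow) = (8/15)(7/14) = 4/15.
Total probability = (1/3)(12/35) + (1/3)(7/12) + (1/3)(4/15) = 167/420.

167/420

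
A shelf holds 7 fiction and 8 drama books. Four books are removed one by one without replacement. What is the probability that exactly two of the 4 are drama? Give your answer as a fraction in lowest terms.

One ordering (drama drawn first) has probability 8/15 × 7/14 × 7/13 × 6/12 = 2352/32760 = 14/195.
There are C(4,2) = 6 such orderings, each equally likely, so P = 6 × 14/195 = 28/65.

28/65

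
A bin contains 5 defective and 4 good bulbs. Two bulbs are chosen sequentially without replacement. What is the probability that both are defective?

P(every draw is defective) = 5/9 × 4/8 = 20/72 = 5/18.

5/18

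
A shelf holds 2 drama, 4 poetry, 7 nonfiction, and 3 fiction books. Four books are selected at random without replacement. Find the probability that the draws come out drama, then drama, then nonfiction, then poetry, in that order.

Multiply the probability of each draw given the previous ones:
P = 2/16 × 1/15 × 7/14 × 4/13 = 56/43680 = 1/780.

1/780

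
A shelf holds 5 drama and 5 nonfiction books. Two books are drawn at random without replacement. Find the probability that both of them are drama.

2/9

P(every draw is drama) = 5/10 × 4/9 = 20/90 = 2/9.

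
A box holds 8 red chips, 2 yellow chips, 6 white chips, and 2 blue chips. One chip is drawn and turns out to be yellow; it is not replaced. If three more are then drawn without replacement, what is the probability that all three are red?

With the first chip removed, 8 red remain out of 17.
P = 8/17 × 7/16 × 6/15 = 336/4080 = 7/85.

7/85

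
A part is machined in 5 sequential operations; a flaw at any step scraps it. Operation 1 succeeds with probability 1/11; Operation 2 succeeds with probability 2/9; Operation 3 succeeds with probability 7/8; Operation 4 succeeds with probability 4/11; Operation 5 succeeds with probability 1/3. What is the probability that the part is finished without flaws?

7/3267

Multiplying along the chain,
P = 1/11 × 2/9 × 7/8 × 4/11 × 1/3 = 56/26136 = 7/3267.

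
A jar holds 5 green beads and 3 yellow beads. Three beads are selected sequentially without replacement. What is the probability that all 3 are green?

P(all green) = 5/8 × 4/7 × 3/6 = 60/336 = 5/28.

5/28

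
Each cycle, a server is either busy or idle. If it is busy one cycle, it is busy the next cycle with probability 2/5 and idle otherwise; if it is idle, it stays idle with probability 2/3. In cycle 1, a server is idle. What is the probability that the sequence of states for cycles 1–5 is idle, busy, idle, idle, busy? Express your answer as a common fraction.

Cycle 1 is given. For each transition, use the conditional probability from the current state:
P(busy | idle) = 1/3; P(idle | busy) = 3/5; P(idle | idle) = 2/3; P(busy | idle) = 1/3.
P = 1/3 × 3/5 × 2/3 × 1/3 = 6/135 = 2/45.

2/45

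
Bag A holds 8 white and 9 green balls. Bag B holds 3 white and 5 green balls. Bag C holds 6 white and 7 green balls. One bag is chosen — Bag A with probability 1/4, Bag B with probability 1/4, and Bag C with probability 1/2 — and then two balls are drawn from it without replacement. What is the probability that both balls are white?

From Bag A: P(both white) = (8/17)(7/16) = 7/34.
From Bag B: P(both white) = (3/8)(2/7) = 3/28.
From Bag C: P(both white) = (6/13)(5/12) = 5/26.
Total probability = (1/4)(7/34) + (1/4)(3/28) + (1/2)(5/26) = 4317/24752.

4317/24752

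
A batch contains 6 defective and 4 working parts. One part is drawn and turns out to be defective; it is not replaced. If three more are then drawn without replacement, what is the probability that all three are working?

1/21

With the first part removed, 4 working remain out of 9.
P = 4/9 × 3/8 × 2/7 = 24/504 = 1/21.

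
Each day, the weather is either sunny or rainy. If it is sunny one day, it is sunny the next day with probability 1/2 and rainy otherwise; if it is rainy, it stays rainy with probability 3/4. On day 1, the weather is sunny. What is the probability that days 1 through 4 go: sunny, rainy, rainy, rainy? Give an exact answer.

Day 1 is given. For each transition, use the conditional probability from the current state:
P(rainy | sunny) = 1/2; P(rainy | rainy) = 3/4; P(rainy | rainy) = 3/4.
P = 1/2 × 3/4 × 3/4 = 9/32.

9/32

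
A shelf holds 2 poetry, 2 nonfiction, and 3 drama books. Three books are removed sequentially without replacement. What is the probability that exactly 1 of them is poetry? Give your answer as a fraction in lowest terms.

One ordering (poetry drawn first) has probability 2/7 × 5/6 × 4/5 = 40/210 = 4/21.
There are C(3,1) = 3 such orderings, each equally likely, so P = 3 × 4/21 = 4/7.

4/7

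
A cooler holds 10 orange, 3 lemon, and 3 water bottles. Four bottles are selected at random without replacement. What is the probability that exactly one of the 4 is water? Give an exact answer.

One ordering (water drawn first) has probability 3/16 × 13/15 × 12/14 × 11/13 = 5148/43680 = 33/280.
There are C(4,1) = 4 such orderings, each equally likely, so P = 4 × 33/280 = 33/70.

33/70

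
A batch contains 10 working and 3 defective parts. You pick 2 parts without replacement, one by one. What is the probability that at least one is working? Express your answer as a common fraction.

25/26

P(no working) = 3/13 × 2/12 = 6/156 = 1/26.
P(at least one) = 1 − 1/26 = 25/26.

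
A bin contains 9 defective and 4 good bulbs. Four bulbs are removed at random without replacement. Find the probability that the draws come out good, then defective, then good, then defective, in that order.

36/715

Each draw changes the counts, so multiply the conditional probabilities along the sequence:
P = 4/13 × 9/12 × 3/11 × 8/10 = 864/17160 = 36/715.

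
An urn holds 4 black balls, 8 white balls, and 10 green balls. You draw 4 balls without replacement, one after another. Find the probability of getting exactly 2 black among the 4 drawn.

918/7315

One ordering (black drawn first) has probability 4/22 × 3/21 × 18/20 × 17/19 = 3672/175560 = 153/7315.
There are C(4,2) = 6 such orderings, each equally likely, so P = 6 × 153/7315 = 918/7315.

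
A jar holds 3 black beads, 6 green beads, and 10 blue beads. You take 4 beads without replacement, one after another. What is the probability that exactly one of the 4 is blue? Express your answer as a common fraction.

70/323

One ordering (blue drawn first) has probability 10/19 × 9/18 × 8/17 × 7/16 = 5040/93024 = 35/646.
There are C(4,1) = 4 such orderings, each equally likely, so P = 4 × 35/646 = 70/323.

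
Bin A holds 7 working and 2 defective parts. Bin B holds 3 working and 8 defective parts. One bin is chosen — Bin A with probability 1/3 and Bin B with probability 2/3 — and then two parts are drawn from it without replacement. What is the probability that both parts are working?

From Bin A: P(both working) = (7/9)(6/8) = 7/12.
From Bin B: P(both working) = (3/11)(2/10) = 3/55.
Total probability = (1/3)(7/12) + (2/3)(3/55) = 457/1980.

457/1980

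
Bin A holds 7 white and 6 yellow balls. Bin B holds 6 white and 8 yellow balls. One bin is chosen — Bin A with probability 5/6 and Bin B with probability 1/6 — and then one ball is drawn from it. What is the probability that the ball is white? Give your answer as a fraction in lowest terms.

142/273

From Bin A: P(white) = 7/13.
From Bin B: P(white) = 6/14.
Total probability = (5/6)(7/13) + (1/6)(6/14) = 142/273.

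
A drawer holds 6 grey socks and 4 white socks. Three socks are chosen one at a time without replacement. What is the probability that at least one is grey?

P(no grey) = 4/10 × 3/9 × 2/8 = 24/720 = 1/30.
P(at least one) = 1 − 1/30 = 29/30.

29/30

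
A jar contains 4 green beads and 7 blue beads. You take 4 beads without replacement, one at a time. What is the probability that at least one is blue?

329/330

P(no blue) = 4/11 × 3/10 × 2/9 × 1/8 = 24/7920 = 1/330.
P(at least one) = 1 − 1/330 = 329/330.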